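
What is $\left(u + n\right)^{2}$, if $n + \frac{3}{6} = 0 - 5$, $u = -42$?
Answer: $\frac{9025}{4} \approx 2256.3$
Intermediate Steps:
$n = - \frac{11}{2}$ ($n = - \frac{1}{2} + \left(0 - 5\right) = - \frac{1}{2} - 5 = - \frac{11}{2} \approx -5.5$)
$\left(u + n\right)^{2} = \left(-42 - \frac{11}{2}\right)^{2} = \left(- \frac{95}{2}\right)^{2} = \frac{9025}{4}$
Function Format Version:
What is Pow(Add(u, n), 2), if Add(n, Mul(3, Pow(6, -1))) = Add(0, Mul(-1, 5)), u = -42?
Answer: Rational(9025, 4) ≈ 2256.3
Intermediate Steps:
n = Rational(-11, 2) (n = Add(Rational(-1, 2), Add(0, Mul(-1, 5))) = Add(Rational(-1, 2), Add(0, -5)) = Add(Rational(-1, 2), -5) = Rational(-11, 2) ≈ -5.5000)
Pow(Add(u, n), 2) = Pow(Add(-42, Rational(-11, 2)), 2) = Pow(Rational(-95, 2), 2) = Rational(9025, 4)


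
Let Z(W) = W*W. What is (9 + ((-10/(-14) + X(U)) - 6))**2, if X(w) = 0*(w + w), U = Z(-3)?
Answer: 676/49 ≈ 13.796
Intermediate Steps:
Z(W) = W**2
U = 9 (U = (-3)**2 = 9)
X(w) = 0 (X(w) = 0*(2*w) = 0)
(9 + ((-10/(-14) + X(U)) - 6))**2 = (9 + ((-10/(-14) + 0) - 6))**2 = (9 + ((-10*(-1/14) + 0) - 6))**2 = (9 + ((5/7 + 0) - 6))**2 = (9 + (5/7 - 6))**2 = (9 - 37/7)**2 = (26/7)**2 = 676/49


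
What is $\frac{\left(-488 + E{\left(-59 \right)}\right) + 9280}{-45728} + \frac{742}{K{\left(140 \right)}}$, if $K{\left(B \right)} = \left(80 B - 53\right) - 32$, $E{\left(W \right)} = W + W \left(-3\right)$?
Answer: $- \frac{32552237}{254133360} \approx -0.12809$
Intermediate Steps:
$E{\left(W \right)} = - 2 W$ ($E{\left(W \right)} = W - 3 W = - 2 W$)
$K{\left(B \right)} = -85 + 80 B$ ($K{\left(B \right)} = \left(-53 + 80 B\right) - 32 = -85 + 80 B$)
$\frac{\left(-488 + E{\left(-59 \right)}\right) + 9280}{-45728} + \frac{742}{K{\left(140 \right)}} = \frac{\left(-488 - -118\right) + 9280}{-45728} + \frac{742}{-85 + 80 \cdot 140} = \left(\left(-488 + 118\right) + 9280\right) \left(- \frac{1}{45728}\right) + \frac{742}{-85 + 11200} = \left(-370 + 9280\right) \left(- \frac{1}{45728}\right) + \frac{742}{11115} = 8910 \left(- \frac{1}{45728}\right) + 742 \cdot \frac{1}{11115} = - \frac{4455}{22864} + \frac{742}{11115} = - \frac{32552237}{254133360}$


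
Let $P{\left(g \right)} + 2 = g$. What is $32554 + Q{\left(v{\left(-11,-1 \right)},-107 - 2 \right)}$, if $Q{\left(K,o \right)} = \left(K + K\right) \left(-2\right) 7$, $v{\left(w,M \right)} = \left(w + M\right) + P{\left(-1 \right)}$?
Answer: $32974$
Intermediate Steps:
$P{\left(g \right)} = -2 + g$
$v{\left(w,M \right)} = -3 + M + w$ ($v{\left(w,M \right)} = \left(w + M\right) - 3 = \left(M + w\right) - 3 = -3 + M + w$)
$Q{\left(K,o \right)} = - 28 K$ ($Q{\left(K,o \right)} = 2 K \left(-2\right) 7 = - 4 K 7 = - 28 K$)
$32554 + Q{\left(v{\left(-11,-1 \right)},-107 - 2 \right)} = 32554 - 28 \left(-3 - 1 - 11\right) = 32554 - -420 = 32554 + 420 = 32974$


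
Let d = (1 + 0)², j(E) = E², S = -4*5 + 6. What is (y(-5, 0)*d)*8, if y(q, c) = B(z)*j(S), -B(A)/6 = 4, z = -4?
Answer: -37632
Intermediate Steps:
S = -14 (S = -20 + 6 = -14)
B(A) = -24 (B(A) = -6*4 = -24)
d = 1 (d = 1² = 1)
y(q, c) = -4704 (y(q, c) = -24*(-14)² = -24*196 = -4704)
(y(-5, 0)*d)*8 = -4704*1*8 = -4704*8 = -37632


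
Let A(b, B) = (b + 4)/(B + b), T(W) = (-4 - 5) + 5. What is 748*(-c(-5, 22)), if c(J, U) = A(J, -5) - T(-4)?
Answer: -15334/5 ≈ -3066.8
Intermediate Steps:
T(W) = -4 (T(W) = -9 + 5 = -4)
A(b, B) = (4 + b)/(B + b)
c(J, U) = 4 + (4 + J)/(-5 + J) (c(J, U) = (4 + J)/(-5 + J) - 1*(-4) = (4 + J)/(-5 + J) + 4 = 4 + (4 + J)/(-5 + J))
748*(-c(-5, 22)) = 748*(-(-16 + 5*(-5))/(-5 - 5)) = 748*(-(-16 - 25)/(-10)) = 748*(-(-1)*(-41)/10) = 748*(-1*41/10) = 748*(-41/10) = -15334/5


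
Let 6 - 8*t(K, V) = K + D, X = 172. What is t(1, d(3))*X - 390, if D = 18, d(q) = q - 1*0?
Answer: -1339/2 ≈ -669.50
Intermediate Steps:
d(q) = q (d(q) = q + 0 = q)
t(K, V) = -3/2 - K/8 (t(K, V) = ¾ - (K + 18)/8 = ¾ - (18 + K)/8 = ¾ + (-9/4 - K/8) = -3/2 - K/8)
t(1, d(3))*X - 390 = (-3/2 - ⅛*1)*172 - 390 = (-3/2 - ⅛)*172 - 390 = -13/8*172 - 390 = -559/2 - 390 = -1339/2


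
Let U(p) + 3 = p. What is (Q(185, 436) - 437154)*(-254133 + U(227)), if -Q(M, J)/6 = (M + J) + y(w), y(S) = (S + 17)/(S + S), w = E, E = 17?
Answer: 111944923374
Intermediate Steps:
U(p) = -3 + p
w = 17
y(S) = (17 + S)/(2*S) (y(S) = (17 + S)/((2*S)) = (17 + S)*(1/(2*S)) = (17 + S)/(2*S))
Q(M, J) = -6 - 6*J - 6*M (Q(M, J) = -6*((M + J) + (½)*(17 + 17)/17) = -6*((J + M) + (½)*(1/17)*34) = -6*((J + M) + 1) = -6*(1 + J + M) = -6 - 6*J - 6*M)
(Q(185, 436) - 437154)*(-254133 + U(227)) = ((-6 - 6*436 - 6*185) - 437154)*(-254133 + (-3 + 227)) = ((-6 - 2616 - 1110) - 437154)*(-254133 + 224) = (-3732 - 437154)*(-253909) = -440886*(-253909) = 111944923374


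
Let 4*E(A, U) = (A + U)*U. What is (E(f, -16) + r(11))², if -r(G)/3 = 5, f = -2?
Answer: 3249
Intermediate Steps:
E(A, U) = U*(A + U)/4 (E(A, U) = ((A + U)*U)/4 = (U*(A + U))/4 = U*(A + U)/4)
r(G) = -15 (r(G) = -3*5 = -15)
(E(f, -16) + r(11))² = ((¼)*(-16)*(-2 - 16) - 15)² = ((¼)*(-16)*(-18) - 15)² = (72 - 15)² = 57² = 3249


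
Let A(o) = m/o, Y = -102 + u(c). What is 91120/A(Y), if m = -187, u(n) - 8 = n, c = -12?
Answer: 568160/11 ≈ 51651.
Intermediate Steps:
u(n) = 8 + n
Y = -106 (Y = -102 + (8 - 12) = -102 - 4 = -106)
A(o) = -187/o
91120/A(Y) = 91120/((-187/(-106))) = 91120/((-187*(-1/106))) = 91120/(187/106) = 91120*(106/187) = 568160/11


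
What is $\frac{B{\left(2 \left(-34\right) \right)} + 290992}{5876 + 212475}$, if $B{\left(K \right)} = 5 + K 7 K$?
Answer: $\frac{46195}{31193} \approx 1.4809$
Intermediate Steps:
$B{\left(K \right)} = 5 + 7 K^{2}$
$\frac{B{\left(2 \left(-34\right) \right)} + 290992}{5876 + 212475} = \frac{\left(5 + 7 \left(2 \left(-34\right)\right)^{2}\right) + 290992}{5876 + 212475} = \frac{\left(5 + 7 \left(-68\right)^{2}\right) + 290992}{218351} = \left(\left(5 + 7 \cdot 4624\right) + 290992\right) \frac{1}{218351} = \left(\left(5 + 32368\right) + 290992\right) \frac{1}{218351} = \left(32373 + 290992\right) \frac{1}{218351} = 323365 \cdot \frac{1}{218351} = \frac{46195}{31193}$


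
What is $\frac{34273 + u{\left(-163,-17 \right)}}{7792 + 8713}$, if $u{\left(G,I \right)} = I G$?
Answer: $\frac{37044}{16505} \approx 2.2444$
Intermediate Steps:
$u{\left(G,I \right)} = G I$
$\frac{34273 + u{\left(-163,-17 \right)}}{7792 + 8713} = \frac{34273 - -2771}{7792 + 8713} = \frac{34273 + 2771}{16505} = 37044 \cdot \frac{1}{16505} = \frac{37044}{16505}$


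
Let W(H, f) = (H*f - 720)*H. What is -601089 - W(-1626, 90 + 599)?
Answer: -1823402373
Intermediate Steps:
W(H, f) = H*(-720 + H*f) (W(H, f) = (-720 + H*f)*H = H*(-720 + H*f))
-601089 - W(-1626, 90 + 599) = -601089 - (-1626)*(-720 - 1626*(90 + 599)) = -601089 - (-1626)*(-720 - 1626*689) = -601089 - (-1626)*(-720 - 1120314) = -601089 - (-1626)*(-1121034) = -601089 - 1*1822801284 = -601089 - 1822801284 = -1823402373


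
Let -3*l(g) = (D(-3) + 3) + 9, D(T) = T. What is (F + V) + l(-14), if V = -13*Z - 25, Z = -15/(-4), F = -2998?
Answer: -12299/4 ≈ -3074.8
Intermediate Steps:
Z = 15/4 (Z = -15*(-¼) = 15/4 ≈ 3.7500)
l(g) = -3 (l(g) = -((-3 + 3) + 9)/3 = -(0 + 9)/3 = -⅓*9 = -3)
V = -295/4 (V = -13*15/4 - 25 = -195/4 - 25 = -295/4 ≈ -73.750)
(F + V) + l(-14) = (-2998 - 295/4) - 3 = -12287/4 - 3 = -12299/4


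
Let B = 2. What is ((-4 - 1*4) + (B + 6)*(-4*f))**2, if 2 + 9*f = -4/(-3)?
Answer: 23104/729 ≈ 31.693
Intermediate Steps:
f = -2/27 (f = -2/9 + (-4/(-3))/9 = -2/9 + (-4*(-1/3))/9 = -2/9 + (1/9)*(4/3) = -2/9 + 4/27 = -2/27 ≈ -0.074074)
((-4 - 1*4) + (B + 6)*(-4*f))**2 = ((-4 - 1*4) + (2 + 6)*(-4*(-2/27)))**2 = ((-4 - 4) + 8*(8/27))**2 = (-8 + 64/27)**2 = (-152/27)**2 = 23104/729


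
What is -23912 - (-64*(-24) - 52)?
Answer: -25396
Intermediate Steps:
-23912 - (-64*(-24) - 52) = -23912 - (1536 - 52) = -23912 - 1*1484 = -23912 - 1484 = -25396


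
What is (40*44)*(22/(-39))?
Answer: -38720/39 ≈ -992.82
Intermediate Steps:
(40*44)*(22/(-39)) = 1760*(22*(-1/39)) = 1760*(-22/39) = -38720/39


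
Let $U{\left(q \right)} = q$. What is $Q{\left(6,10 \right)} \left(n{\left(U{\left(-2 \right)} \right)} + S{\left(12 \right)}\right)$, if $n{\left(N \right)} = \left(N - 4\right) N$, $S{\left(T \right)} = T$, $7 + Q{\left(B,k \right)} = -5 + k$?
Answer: $-48$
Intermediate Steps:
$Q{\left(B,k \right)} = -12 + k$ ($Q{\left(B,k \right)} = -7 + \left(-5 + k\right) = -12 + k$)
$n{\left(N \right)} = N \left(-4 + N\right)$ ($n{\left(N \right)} = \left(-4 + N\right) N = N \left(-4 + N\right)$)
$Q{\left(6,10 \right)} \left(n{\left(U{\left(-2 \right)} \right)} + S{\left(12 \right)}\right) = \left(-12 + 10\right) \left(- 2 \left(-4 - 2\right) + 12\right) = - 2 \left(\left(-2\right) \left(-6\right) + 12\right) = - 2 \left(12 + 12\right) = \left(-2\right) 24 = -48$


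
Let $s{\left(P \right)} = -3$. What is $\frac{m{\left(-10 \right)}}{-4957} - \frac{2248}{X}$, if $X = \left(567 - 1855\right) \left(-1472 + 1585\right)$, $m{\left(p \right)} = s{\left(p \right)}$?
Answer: $\frac{1447496}{90182701} \approx 0.016051$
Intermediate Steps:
$m{\left(p \right)} = -3$
$X = -145544$ ($X = \left(-1288\right) 113 = -145544$)
$\frac{m{\left(-10 \right)}}{-4957} - \frac{2248}{X} = - \frac{3}{-4957} - \frac{2248}{-145544} = \left(-3\right) \left(- \frac{1}{4957}\right) - - \frac{281}{18193} = \frac{3}{4957} + \frac{281}{18193} = \frac{1447496}{90182701}$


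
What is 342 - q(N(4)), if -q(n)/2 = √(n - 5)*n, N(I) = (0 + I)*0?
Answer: 342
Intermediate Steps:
N(I) = 0 (N(I) = I*0 = 0)
q(n) = -2*n*√(-5 + n) (q(n) = -2*√(n - 5)*n = -2*√(-5 + n)*n = -2*n*√(-5 + n))
342 - q(N(4)) = 342 - (-2)*0*√(-5 + 0) = 342 - (-2)*0*√(-5) = 342 - (-2)*0*I*√5 = 342 - 1*0 = 342 + 0 = 342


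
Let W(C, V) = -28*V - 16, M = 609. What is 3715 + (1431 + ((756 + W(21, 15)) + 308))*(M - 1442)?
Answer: -1711432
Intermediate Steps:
W(C, V) = -16 - 28*V
3715 + (1431 + ((756 + W(21, 15)) + 308))*(M - 1442) = 3715 + (1431 + ((756 + (-16 - 28*15)) + 308))*(609 - 1442) = 3715 + (1431 + ((756 + (-16 - 420)) + 308))*(-833) = 3715 + (1431 + ((756 - 436) + 308))*(-833) = 3715 + (1431 + (320 + 308))*(-833) = 3715 + (1431 + 628)*(-833) = 3715 + 2059*(-833) = 3715 - 1715147 = -1711432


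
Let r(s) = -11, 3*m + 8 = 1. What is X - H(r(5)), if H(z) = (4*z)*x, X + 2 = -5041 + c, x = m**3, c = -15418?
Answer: -567539/27 ≈ -21020.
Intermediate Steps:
m = -7/3 (m = -8/3 + (1/3)*1 = -8/3 + 1/3 = -7/3 ≈ -2.3333)
x = -343/27 (x = (-7/3)**3 = -343/27 ≈ -12.704)
X = -20461 (X = -2 + (-5041 - 15418) = -2 - 20459 = -20461)
H(z) = -1372*z/27 (H(z) = (4*z)*(-343/27) = -1372*z/27)
X - H(r(5)) = -20461 - (-1372)*(-11)/27 = -20461 - 1*15092/27 = -20461 - 15092/27 = -567539/27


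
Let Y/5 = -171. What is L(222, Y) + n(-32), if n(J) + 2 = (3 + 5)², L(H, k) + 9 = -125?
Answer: -72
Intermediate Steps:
Y = -855 (Y = 5*(-171) = -855)
L(H, k) = -134 (L(H, k) = -9 - 125 = -134)
n(J) = 62 (n(J) = -2 + (3 + 5)² = -2 + 8² = -2 + 64 = 62)
L(222, Y) + n(-32) = -134 + 62 = -72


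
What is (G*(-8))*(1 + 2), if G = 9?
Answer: -216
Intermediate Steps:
(G*(-8))*(1 + 2) = (9*(-8))*(1 + 2) = -72*3 = -216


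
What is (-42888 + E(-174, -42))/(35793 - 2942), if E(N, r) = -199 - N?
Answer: -3301/2527 ≈ -1.3063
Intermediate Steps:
(-42888 + E(-174, -42))/(35793 - 2942) = (-42888 + (-199 - 1*(-174)))/(35793 - 2942) = (-42888 + (-199 + 174))/32851 = (-42888 - 25)*(1/32851) = -42913*1/32851 = -3301/2527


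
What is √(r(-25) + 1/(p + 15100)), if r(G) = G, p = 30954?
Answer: I*√53024226846/46054 ≈ 5.0*I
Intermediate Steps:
√(r(-25) + 1/(p + 15100)) = √(-25 + 1/(30954 + 15100)) = √(-25 + 1/46054) = √(-1151349/46054) = I*√53024226846/46054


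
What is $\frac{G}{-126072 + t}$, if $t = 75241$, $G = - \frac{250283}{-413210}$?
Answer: $- \frac{22753}{1909443410} \approx -1.1916 \cdot 10^{-5}$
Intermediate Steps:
$G = \frac{250283}{413210}$ ($G = \left(-250283\right) \left(- \frac{1}{413210}\right) = \frac{250283}{413210} \approx 0.6057$)
$\frac{G}{-126072 + t} = \frac{250283}{413210 \left(-126072 + 75241\right)} = \frac{250283}{413210 \left(-50831\right)} = \frac{250283}{413210} \left(- \frac{1}{50831}\right) = - \frac{22753}{1909443410}$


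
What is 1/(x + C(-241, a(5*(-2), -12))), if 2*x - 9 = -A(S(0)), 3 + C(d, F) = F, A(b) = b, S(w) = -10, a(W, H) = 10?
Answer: 2/33 ≈ 0.060606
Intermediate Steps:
C(d, F) = -3 + F
x = 19/2 (x = 9/2 + (-1*(-10))/2 = 9/2 + (½)*10 = 9/2 + 5 = 19/2 ≈ 9.5000)
1/(x + C(-241, a(5*(-2), -12))) = 1/(19/2 + (-3 + 10)) = 1/(19/2 + 7) = 1/(33/2) = 2/33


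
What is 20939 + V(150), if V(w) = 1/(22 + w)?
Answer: 3601509/172 ≈ 20939.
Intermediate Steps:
20939 + V(150) = 20939 + 1/(22 + 150) = 20939 + 1/172 = 3601509/172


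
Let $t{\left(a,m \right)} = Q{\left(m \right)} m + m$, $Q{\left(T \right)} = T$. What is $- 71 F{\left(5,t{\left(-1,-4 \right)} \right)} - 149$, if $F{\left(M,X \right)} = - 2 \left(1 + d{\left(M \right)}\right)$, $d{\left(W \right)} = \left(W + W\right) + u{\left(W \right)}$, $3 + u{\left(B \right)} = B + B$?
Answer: $2407$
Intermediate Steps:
$u{\left(B \right)} = -3 + 2 B$ ($u{\left(B \right)} = -3 + \left(B + B\right) = -3 + 2 B$)
$t{\left(a,m \right)} = m + m^{2}$ ($t{\left(a,m \right)} = m m + m = m^{2} + m = m + m^{2}$)
$d{\left(W \right)} = -3 + 4 W$ ($d{\left(W \right)} = \left(W + W\right) + \left(-3 + 2 W\right) = 2 W + \left(-3 + 2 W\right) = -3 + 4 W$)
$F{\left(M,X \right)} = 4 - 8 M$ ($F{\left(M,X \right)} = - 2 \left(1 + \left(-3 + 4 M\right)\right) = - 2 \left(-2 + 4 M\right) = 4 - 8 M$)
$- 71 F{\left(5,t{\left(-1,-4 \right)} \right)} - 149 = - 71 \left(4 - 40\right) - 149 = \left(-71\right) \left(-36\right) - 149 = 2556 - 149 = 2407$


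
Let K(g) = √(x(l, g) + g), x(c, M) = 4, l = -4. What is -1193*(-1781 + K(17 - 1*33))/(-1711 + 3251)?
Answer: 2124733/1540 - 1193*I*√3/770 ≈ 1379.7 - 2.6836*I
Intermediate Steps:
K(g) = √(4 + g)
-1193*(-1781 + K(17 - 1*33))/(-1711 + 3251) = -1193*(-1781 + √(4 + (17 - 1*33)))/(-1711 + 3251) = -(-2124733/1540 + 1193*√(4 + (17 - 33))/1540) = -(-2124733/1540 + 1193*√(4 - 16)/1540) = -(-2124733/1540 + 1193*I*√3/770) = -1193*(-1781/1540 + I*√3/770) = 2124733/1540 - 1193*I*√3/770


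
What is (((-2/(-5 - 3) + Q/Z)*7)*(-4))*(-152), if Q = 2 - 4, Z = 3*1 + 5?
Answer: 0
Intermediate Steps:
Z = 8 (Z = 3 + 5 = 8)
Q = -2
(((-2/(-5 - 3) + Q/Z)*7)*(-4))*(-152) = (((-2/(-5 - 3) - 2/8)*7)*(-4))*(-152) = (((-2/(-8) - 2*⅛)*7)*(-4))*(-152) = (((-2*(-⅛) - ¼)*7)*(-4))*(-152) = (((¼ - ¼)*7)*(-4))*(-152) = ((0*7)*(-4))*(-152) = (0*(-4))*(-152) = 0*(-152) = 0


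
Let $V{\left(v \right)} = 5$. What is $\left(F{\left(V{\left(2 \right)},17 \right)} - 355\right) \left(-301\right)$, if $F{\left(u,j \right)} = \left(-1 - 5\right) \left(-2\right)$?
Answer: $103243$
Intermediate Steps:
$F{\left(u,j \right)} = 12$ ($F{\left(u,j \right)} = \left(-6\right) \left(-2\right) = 12$)
$\left(F{\left(V{\left(2 \right)},17 \right)} - 355\right) \left(-301\right) = \left(12 - 355\right) \left(-301\right) = \left(-343\right) \left(-301\right) = 103243$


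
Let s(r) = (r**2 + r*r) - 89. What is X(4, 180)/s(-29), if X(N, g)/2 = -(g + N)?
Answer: -368/1593 ≈ -0.23101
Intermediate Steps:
X(N, g) = -2*N - 2*g (X(N, g) = 2*(-(g + N)) = 2*(-(N + g)) = 2*(-N - g) = -2*N - 2*g)
s(r) = -89 + 2*r**2 (s(r) = (r**2 + r**2) - 89 = 2*r**2 - 89 = -89 + 2*r**2)
X(4, 180)/s(-29) = (-2*4 - 2*180)/(-89 + 2*(-29)**2) = (-8 - 360)/(-89 + 2*841) = -368/(-89 + 1682) = -368/1593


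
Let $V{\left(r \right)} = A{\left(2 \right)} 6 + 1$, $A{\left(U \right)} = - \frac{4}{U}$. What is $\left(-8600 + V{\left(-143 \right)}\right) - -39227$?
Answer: $30616$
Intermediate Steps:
$V{\left(r \right)} = -11$ ($V{\left(r \right)} = - \frac{4}{2} \cdot 6 + 1 = \left(-4\right) \frac{1}{2} \cdot 6 + 1 = \left(-2\right) 6 + 1 = -12 + 1 = -11$)
$\left(-8600 + V{\left(-143 \right)}\right) - -39227 = \left(-8600 - 11\right) - -39227 = -8611 + 39227 = 30616$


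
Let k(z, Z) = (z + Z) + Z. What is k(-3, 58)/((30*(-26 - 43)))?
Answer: -113/2070 ≈ -0.054589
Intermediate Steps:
k(z, Z) = z + 2*Z (k(z, Z) = (Z + z) + Z = z + 2*Z)
k(-3, 58)/((30*(-26 - 43))) = (-3 + 2*58)/((30*(-26 - 43))) = (-3 + 116)/((30*(-69))) = 113/(-2070) = 113*(-1/2070) = -113/2070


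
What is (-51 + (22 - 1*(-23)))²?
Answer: 36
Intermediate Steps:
(-51 + (22 - 1*(-23)))² = (-51 + (22 + 23))² = (-51 + 45)² = (-6)² = 36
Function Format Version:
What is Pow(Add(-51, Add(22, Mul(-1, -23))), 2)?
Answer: 36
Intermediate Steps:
Pow(Add(-51, Add(22, Mul(-1, -23))), 2) = Pow(Add(-51, Add(22, 23)), 2) = Pow(Add(-51, 45), 2) = Pow(-6, 2) = 36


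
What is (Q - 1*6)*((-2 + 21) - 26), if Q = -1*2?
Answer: 56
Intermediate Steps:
Q = -2
(Q - 1*6)*((-2 + 21) - 26) = (-2 - 1*6)*((-2 + 21) - 26) = (-2 - 6)*(19 - 26) = -8*(-7) = 56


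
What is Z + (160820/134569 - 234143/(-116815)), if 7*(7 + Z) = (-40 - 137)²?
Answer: 492063581594469/110037744145 ≈ 4471.8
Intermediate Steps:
Z = 31280/7 (Z = -7 + (-40 - 137)²/7 = -7 + (⅐)*(-177)² = -7 + (⅐)*31329 = -7 + 31329/7 = 31280/7 ≈ 4468.6)
Z + (160820/134569 - 234143/(-116815)) = 31280/7 + (160820/134569 - 234143/(-116815)) = 31280/7 + (160820*(1/134569) - 234143*(-1/116815)) = 31280/7 + (160820/134569 + 234143/116815) = 31280/7 + 50294577667/15719677735 = 492063581594469/110037744145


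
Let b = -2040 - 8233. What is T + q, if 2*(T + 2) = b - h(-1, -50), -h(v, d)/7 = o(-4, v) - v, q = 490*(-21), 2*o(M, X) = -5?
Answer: -61735/4 ≈ -15434.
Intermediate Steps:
o(M, X) = -5/2 (o(M, X) = (½)*(-5) = -5/2)
q = -10290
b = -10273
h(v, d) = 35/2 + 7*v (h(v, d) = -7*(-5/2 - v) = 35/2 + 7*v)
T = -20575/4 (T = -2 + (-10273 - (35/2 + 7*(-1)))/2 = -2 + (-10273 - (35/2 - 7))/2 = -2 + (-10273 - 1*21/2)/2 = -2 + (-10273 - 21/2)/2 = -2 + (½)*(-20567/2) = -2 - 20567/4 = -20575/4 ≈ -5143.8)
T + q = -20575/4 - 10290 = -61735/4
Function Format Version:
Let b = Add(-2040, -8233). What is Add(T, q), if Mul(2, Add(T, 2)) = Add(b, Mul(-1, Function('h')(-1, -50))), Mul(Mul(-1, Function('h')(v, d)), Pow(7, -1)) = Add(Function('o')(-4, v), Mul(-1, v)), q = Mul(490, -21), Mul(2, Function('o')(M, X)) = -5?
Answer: Rational(-61735, 4) ≈ -15434.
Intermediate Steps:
Function('o')(M, X) = Rational(-5, 2) (Function('o')(M, X) = Mul(Rational(1, 2), -5) = Rational(-5, 2))
q = -10290
b = -10273
Function('h')(v, d) = Add(Rational(35, 2), Mul(7, v)) (Function('h')(v, d) = Mul(-7, Add(Rational(-5, 2), Mul(-1, v))) = Add(Rational(35, 2), Mul(7, v)))
T = Rational(-20575, 4) (T = Add(-2, Mul(Rational(1, 2), Add(-10273, Mul(-1, Add(Rational(35, 2), Mul(7, -1)))))) = Add(-2, Mul(Rational(1, 2), Add(-10273, Mul(-1, Add(Rational(35, 2), -7))))) = Add(-2, Mul(Rational(1, 2), Add(-10273, Mul(-1, Rational(21, 2))))) = Add(-2, Mul(Rational(1, 2), Add(-10273, Rational(-21, 2)))) = Add(-2, Mul(Rational(1, 2), Rational(-20567, 2))) = Add(-2, Rational(-20567, 4)) = Rational(-20575, 4) ≈ -5143.8)
Add(T, q) = Add(Rational(-20575, 4), -10290) = Rational(-61735, 4)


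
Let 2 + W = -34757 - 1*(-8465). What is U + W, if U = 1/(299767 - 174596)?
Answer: -3291246273/125171 ≈ -26294.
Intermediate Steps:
W = -26294 (W = -2 + (-34757 - 1*(-8465)) = -2 + (-34757 + 8465) = -2 - 26292 = -26294)
U = 1/125171 ≈ 7.9891e-6
U + W = 1/125171 - 26294 = -3291246273/125171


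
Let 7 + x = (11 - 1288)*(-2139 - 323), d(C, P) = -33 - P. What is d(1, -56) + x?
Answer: 3143990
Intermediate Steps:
x = 3143967 (x = -7 + (11 - 1288)*(-2139 - 323) = -7 - 1277*(-2462) = -7 + 3143974 = 3143967)
d(1, -56) + x = (-33 - 1*(-56)) + 3143967 = (-33 + 56) + 3143967 = 23 + 3143967 = 3143990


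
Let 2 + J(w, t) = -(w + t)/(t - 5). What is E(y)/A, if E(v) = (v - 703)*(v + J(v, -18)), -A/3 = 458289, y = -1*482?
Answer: -4594640/10540647 ≈ -0.43590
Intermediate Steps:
y = -482
J(w, t) = -2 - (t + w)/(-5 + t) (J(w, t) = -2 - (w + t)/(t - 5) = -2 - (t + w)/(-5 + t))
A = -1374867 (A = -3*458289 = -1374867)
E(v) = (-703 + v)*(-64/23 + 24*v/23) (E(v) = (v - 703)*(v + (10 - v - 3*(-18))/(-5 - 18)) = (-703 + v)*(v + (10 - v + 54)/(-23)) = (-703 + v)*(v - (64 - v)/23) = (-703 + v)*(v + (-64/23 + v/23)) = (-703 + v)*(-64/23 + 24*v/23))
E(y)/A = (44992/23 - 16936/23*(-482) + (24/23)*(-482)²)/(-1374867) = (44992/23 + 8163152/23 + (24/23)*232324)*(-1/1374867) = (44992/23 + 8163152/23 + 5575776/23)*(-1/1374867) = (13783920/23)*(-1/1374867) = -4594640/10540647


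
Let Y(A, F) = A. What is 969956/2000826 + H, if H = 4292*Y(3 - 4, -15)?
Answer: -4293287618/1000413 ≈ -4291.5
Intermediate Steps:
H = -4292 (H = 4292*(3 - 4) = 4292*(-1) = -4292)
969956/2000826 + H = 969956/2000826 - 4292 = 969956*(1/2000826) - 4292 = 484978/1000413 - 4292 = -4293287618/1000413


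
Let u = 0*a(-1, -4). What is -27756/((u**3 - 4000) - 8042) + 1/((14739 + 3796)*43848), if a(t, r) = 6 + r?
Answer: 417739457743/181237157640 ≈ 2.3049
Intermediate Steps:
u = 0 (u = 0*(6 - 4) = 0*2 = 0)
-27756/((u**3 - 4000) - 8042) + 1/((14739 + 3796)*43848) = -27756/((0**3 - 4000) - 8042) + 1/((14739 + 3796)*43848) = -27756/((0 - 4000) - 8042) + (1/43848)/18535 = -27756/(-4000 - 8042) + (1/18535)*(1/43848) = -27756/(-12042) + 1/812722680 = -27756*(-1/12042) + 1/812722680 = 514/223 + 1/812722680 = 417739457743/181237157640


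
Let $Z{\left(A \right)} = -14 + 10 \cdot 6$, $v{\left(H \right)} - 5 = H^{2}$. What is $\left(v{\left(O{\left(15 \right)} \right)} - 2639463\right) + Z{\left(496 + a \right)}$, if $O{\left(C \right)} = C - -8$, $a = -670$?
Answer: $-2638883$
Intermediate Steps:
$O{\left(C \right)} = 8 + C$ ($O{\left(C \right)} = C + 8 = 8 + C$)
$v{\left(H \right)} = 5 + H^{2}$
$Z{\left(A \right)} = 46$ ($Z{\left(A \right)} = -14 + 60 = 46$)
$\left(v{\left(O{\left(15 \right)} \right)} - 2639463\right) + Z{\left(496 + a \right)} = \left(\left(5 + \left(8 + 15\right)^{2}\right) - 2639463\right) + 46 = \left(\left(5 + 23^{2}\right) - 2639463\right) + 46 = \left(\left(5 + 529\right) - 2639463\right) + 46 = \left(534 - 2639463\right) + 46 = -2638929 + 46 = -2638883$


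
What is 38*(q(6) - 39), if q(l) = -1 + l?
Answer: -1292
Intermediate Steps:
38*(q(6) - 39) = 38*((-1 + 6) - 39) = 38*(5 - 39) = 38*(-34) = -1292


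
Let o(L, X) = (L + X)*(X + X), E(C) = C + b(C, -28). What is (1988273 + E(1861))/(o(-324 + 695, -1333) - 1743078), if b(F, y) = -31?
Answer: 1990103/821614 ≈ 2.4222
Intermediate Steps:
E(C) = -31 + C (E(C) = C - 31 = -31 + C)
o(L, X) = 2*X*(L + X) (o(L, X) = (L + X)*(2*X) = 2*X*(L + X))
(1988273 + E(1861))/(o(-324 + 695, -1333) - 1743078) = (1988273 + (-31 + 1861))/(2*(-1333)*((-324 + 695) - 1333) - 1743078) = (1988273 + 1830)/(2*(-1333)*(371 - 1333) - 1743078) = 1990103/(2*(-1333)*(-962) - 1743078) = 1990103/(2564692 - 1743078) = 1990103/821614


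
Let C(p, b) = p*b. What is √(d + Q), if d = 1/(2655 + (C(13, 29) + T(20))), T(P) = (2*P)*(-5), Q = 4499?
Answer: √2255186913/708 ≈ 67.075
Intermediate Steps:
C(p, b) = b*p
T(P) = -10*P
d = 1/2832 (d = 1/(2655 + (29*13 - 10*20)) = 1/(2655 + (377 - 200)) = 1/(2655 + 177) = 1/2832 ≈ 0.00035311)
√(d + Q) = √(1/2832 + 4499) = √(12741169/2832) = √2255186913/708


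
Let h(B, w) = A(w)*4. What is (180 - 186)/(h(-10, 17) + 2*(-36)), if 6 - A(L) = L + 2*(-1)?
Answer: 1/18 ≈ 0.055556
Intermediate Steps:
A(L) = 8 - L (A(L) = 6 - (L + 2*(-1)) = 6 - (L - 2) = 6 - (-2 + L) = 6 + (2 - L) = 8 - L)
h(B, w) = 32 - 4*w (h(B, w) = (8 - w)*4 = 32 - 4*w)
(180 - 186)/(h(-10, 17) + 2*(-36)) = (180 - 186)/((32 - 4*17) + 2*(-36)) = -6/((32 - 68) - 72) = -6/(-36 - 72) = -6/(-108) = -6*(-1/108) = 1/18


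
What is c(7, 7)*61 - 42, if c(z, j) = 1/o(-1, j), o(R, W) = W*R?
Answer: -355/7 ≈ -50.714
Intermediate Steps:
o(R, W) = R*W
c(z, j) = -1/j (c(z, j) = 1/(-j) = -1/j)
c(7, 7)*61 - 42 = -1/7*61 - 42 = -61/7 - 42 = -355/7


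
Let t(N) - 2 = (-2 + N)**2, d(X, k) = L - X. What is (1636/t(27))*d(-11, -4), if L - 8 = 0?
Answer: 1636/33 ≈ 49.576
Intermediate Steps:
L = 8 (L = 8 + 0 = 8)
d(X, k) = 8 - X
t(N) = 2 + (-2 + N)**2
(1636/t(27))*d(-11, -4) = (1636/(2 + (-2 + 27)**2))*(8 - 1*(-11)) = (1636/(2 + 25**2))*(8 + 11) = (1636/(2 + 625))*19 = (1636/627)*19 = 1636/33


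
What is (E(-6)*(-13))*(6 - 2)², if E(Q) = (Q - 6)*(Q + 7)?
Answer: 2496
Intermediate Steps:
E(Q) = (-6 + Q)*(7 + Q)
(E(-6)*(-13))*(6 - 2)² = ((-42 - 6 + (-6)²)*(-13))*(6 - 2)² = ((-42 - 6 + 36)*(-13))*4² = -12*(-13)*16 = 156*16 = 2496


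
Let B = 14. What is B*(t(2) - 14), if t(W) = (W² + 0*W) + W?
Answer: -112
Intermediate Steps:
t(W) = W + W² (t(W) = (W² + 0) + W = W² + W = W + W²)
B*(t(2) - 14) = 14*(2*(1 + 2) - 14) = 14*(2*3 - 14) = 14*(6 - 14) = 14*(-8) = -112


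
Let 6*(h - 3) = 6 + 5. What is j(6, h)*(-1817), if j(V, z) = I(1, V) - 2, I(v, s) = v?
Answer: 1817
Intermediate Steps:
h = 29/6 (h = 3 + (6 + 5)/6 = 3 + (⅙)*11 = 3 + 11/6 = 29/6 ≈ 4.8333)
j(V, z) = -1 (j(V, z) = 1 - 2 = -1)
j(6, h)*(-1817) = -1*(-1817) = 1817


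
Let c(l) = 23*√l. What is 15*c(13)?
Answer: 345*√13 ≈ 1243.9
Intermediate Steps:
15*c(13) = 15*(23*√13) = 345*√13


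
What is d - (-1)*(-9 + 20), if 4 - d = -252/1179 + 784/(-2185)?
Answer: 4457409/286235 ≈ 15.573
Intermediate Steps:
d = 1308824/286235 (d = 4 - (-252/1179 + 784/(-2185)) = 4 - (-252*1/1179 + 784*(-1/2185)) = 4 - (-28/131 - 784/2185) = 4 - 1*(-163884/286235) = 4 + 163884/286235 = 1308824/286235 ≈ 4.5725)
d - (-1)*(-9 + 20) = 1308824/286235 - (-1)*(-9 + 20) = 1308824/286235 - (-1)*11 = 1308824/286235 - 1*(-11) = 1308824/286235 + 11 = 4457409/286235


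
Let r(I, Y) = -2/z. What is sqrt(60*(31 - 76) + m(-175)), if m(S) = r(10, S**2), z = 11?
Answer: I*sqrt(326722)/11 ≈ 51.963*I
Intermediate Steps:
r(I, Y) = -2/11
m(S) = -2/11
sqrt(60*(31 - 76) + m(-175)) = sqrt(60*(31 - 76) - 2/11) = sqrt(60*(-45) - 2/11) = sqrt(-2700 - 2/11) = sqrt(-29702/11) = I*sqrt(326722)/11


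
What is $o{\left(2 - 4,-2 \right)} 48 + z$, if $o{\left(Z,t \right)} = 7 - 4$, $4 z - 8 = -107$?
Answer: $\frac{477}{4} \approx 119.25$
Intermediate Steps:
$z = - \frac{99}{4}$ ($z = 2 + \frac{1}{4} \left(-107\right) = 2 - \frac{107}{4} = - \frac{99}{4} \approx -24.75$)
$o{\left(Z,t \right)} = 3$ ($o{\left(Z,t \right)} = 7 - 4 = 3$)
$o{\left(2 - 4,-2 \right)} 48 + z = 3 \cdot 48 - \frac{99}{4} = 144 - \frac{99}{4} = \frac{477}{4}$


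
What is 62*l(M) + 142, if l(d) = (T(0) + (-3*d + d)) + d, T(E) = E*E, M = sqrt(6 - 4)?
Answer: 142 - 62*sqrt(2) ≈ 54.319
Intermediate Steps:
M = sqrt(2) ≈ 1.4142
T(E) = E**2
l(d) = -d (l(d) = (0**2 + (-3*d + d)) + d = (0 - 2*d) + d = -2*d + d = -d)
62*l(M) + 142 = 62*(-sqrt(2)) + 142 = -62*sqrt(2) + 142 = 142 - 62*sqrt(2)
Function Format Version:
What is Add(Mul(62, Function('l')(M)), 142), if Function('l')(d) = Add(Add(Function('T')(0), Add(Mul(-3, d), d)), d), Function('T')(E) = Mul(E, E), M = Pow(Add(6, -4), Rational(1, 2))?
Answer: Add(142, Mul(-62, Pow(2, Rational(1, 2)))) ≈ 54.319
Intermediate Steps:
M = Pow(2, Rational(1, 2)) ≈ 1.4142
Function('T')(E) = Pow(E, 2)
Function('l')(d) = Mul(-1, d) (Function('l')(d) = Add(Add(Pow(0, 2), Add(Mul(-3, d), d)), d) = Add(Add(0, Mul(-2, d)), d) = Add(Mul(-2, d), d) = Mul(-1, d))
Add(Mul(62, Function('l')(M)), 142) = Add(Mul(62, Mul(-1, Pow(2, Rational(1, 2)))), 142) = Add(Mul(-62, Pow(2, Rational(1, 2))), 142) = Add(142, Mul(-62, Pow(2, Rational(1, 2))))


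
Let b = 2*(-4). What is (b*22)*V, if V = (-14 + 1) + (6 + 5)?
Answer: 352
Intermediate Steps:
V = -2 (V = -13 + 11 = -2)
b = -8
(b*22)*V = -8*22*(-2) = -176*(-2) = 352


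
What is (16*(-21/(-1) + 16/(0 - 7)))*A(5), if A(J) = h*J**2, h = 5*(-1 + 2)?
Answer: 262000/7 ≈ 37429.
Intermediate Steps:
h = 5 (h = 5*1 = 5)
A(J) = 5*J**2
(16*(-21/(-1) + 16/(0 - 7)))*A(5) = (16*(-21/(-1) + 16/(0 - 7)))*(5*5**2) = (16*(-21*(-1) + 16/(-7)))*(5*25) = (16*(21 + 16*(-1/7)))*125 = (16*(21 - 16/7))*125 = (16*(131/7))*125 = (2096/7)*125 = 262000/7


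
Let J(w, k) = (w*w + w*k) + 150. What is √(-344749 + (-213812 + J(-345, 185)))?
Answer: I*√503211 ≈ 709.37*I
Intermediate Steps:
J(w, k) = 150 + w² + k*w (J(w, k) = (w² + k*w) + 150 = 150 + w² + k*w)
√(-344749 + (-213812 + J(-345, 185))) = √(-344749 + (-213812 + (150 + (-345)² + 185*(-345)))) = √(-344749 + (-213812 + (150 + 119025 - 63825))) = √(-344749 + (-213812 + 55350)) = √(-344749 - 158462) = √(-503211) = I*√503211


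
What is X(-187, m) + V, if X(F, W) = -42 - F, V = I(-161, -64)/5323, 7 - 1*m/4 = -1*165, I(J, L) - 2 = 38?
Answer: 771875/5323 ≈ 145.01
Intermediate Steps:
I(J, L) = 40 (I(J, L) = 2 + 38 = 40)
m = 688 (m = 28 - (-4)*165 = 28 - 4*(-165) = 28 + 660 = 688)
V = 40/5323 ≈ 0.0075146
X(-187, m) + V = (-42 - 1*(-187)) + 40/5323 = (-42 + 187) + 40/5323 = 145 + 40/5323 = 771875/5323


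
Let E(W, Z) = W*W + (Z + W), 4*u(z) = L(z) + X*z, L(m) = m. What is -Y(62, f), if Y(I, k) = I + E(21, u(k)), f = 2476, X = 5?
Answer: -4238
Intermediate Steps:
u(z) = 3*z/2 (u(z) = (z + 5*z)/4 = (6*z)/4 = 3*z/2)
E(W, Z) = W + Z + W² (E(W, Z) = W² + (W + Z) = W + Z + W²)
Y(I, k) = 462 + I + 3*k/2 (Y(I, k) = I + (21 + 3*k/2 + 21²) = I + (21 + 3*k/2 + 441) = I + (462 + 3*k/2) = 462 + I + 3*k/2)
-Y(62, f) = -(462 + 62 + (3/2)*2476) = -(462 + 62 + 3714) = -1*4238 = -4238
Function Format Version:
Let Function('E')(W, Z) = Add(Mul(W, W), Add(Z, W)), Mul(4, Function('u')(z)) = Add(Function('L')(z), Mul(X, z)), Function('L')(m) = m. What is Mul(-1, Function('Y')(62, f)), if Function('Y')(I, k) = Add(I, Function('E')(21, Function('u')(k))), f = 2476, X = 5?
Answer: -4238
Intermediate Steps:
Function('u')(z) = Mul(Rational(3, 2), z) (Function('u')(z) = Mul(Rational(1, 4), Add(z, Mul(5, z))) = Mul(Rational(1, 4), Mul(6, z)) = Mul(Rational(3, 2), z))
Function('E')(W, Z) = Add(W, Z, Pow(W, 2)) (Function('E')(W, Z) = Add(Pow(W, 2), Add(W, Z)) = Add(W, Z, Pow(W, 2)))
Function('Y')(I, k) = Add(462, I, Mul(Rational(3, 2), k)) (Function('Y')(I, k) = Add(I, Add(21, Mul(Rational(3, 2), k), Pow(21, 2))) = Add(I, Add(21, Mul(Rational(3, 2), k), 441)) = Add(I, Add(462, Mul(Rational(3, 2), k))) = Add(462, I, Mul(Rational(3, 2), k)))
Mul(-1, Function('Y')(62, f)) = Mul(-1, Add(462, 62, Mul(Rational(3, 2), 2476))) = Mul(-1, Add(462, 62, 3714)) = Mul(-1, 4238) = -4238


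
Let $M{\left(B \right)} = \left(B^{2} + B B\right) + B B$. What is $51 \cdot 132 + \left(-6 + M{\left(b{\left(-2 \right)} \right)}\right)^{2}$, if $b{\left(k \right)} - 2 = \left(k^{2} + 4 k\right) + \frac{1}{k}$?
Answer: $\frac{110313}{16} \approx 6894.6$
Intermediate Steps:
$b{\left(k \right)} = 2 + \frac{1}{k} + k^{2} + 4 k$ ($b{\left(k \right)} = 2 + \left(\left(k^{2} + 4 k\right) + \frac{1}{k}\right) = 2 + \left(\frac{1}{k} + k^{2} + 4 k\right) = 2 + \frac{1}{k} + k^{2} + 4 k$)
$M{\left(B \right)} = 3 B^{2}$ ($M{\left(B \right)} = \left(B^{2} + B^{2}\right) + B^{2} = 2 B^{2} + B^{2} = 3 B^{2}$)
$51 \cdot 132 + \left(-6 + M{\left(b{\left(-2 \right)} \right)}\right)^{2} = 51 \cdot 132 + \left(-6 + 3 \left(2 + \frac{1}{-2} + \left(-2\right)^{2} + 4 \left(-2\right)\right)^{2}\right)^{2} = 6732 + \left(-6 + 3 \left(2 - \frac{1}{2} + 4 - 8\right)^{2}\right)^{2} = 6732 + \left(-6 + 3 \left(- \frac{5}{2}\right)^{2}\right)^{2} = 6732 + \left(-6 + 3 \cdot \frac{25}{4}\right)^{2} = 6732 + \left(-6 + \frac{75}{4}\right)^{2} = 6732 + \left(\frac{51}{4}\right)^{2} = 6732 + \frac{2601}{16} = \frac{110313}{16}$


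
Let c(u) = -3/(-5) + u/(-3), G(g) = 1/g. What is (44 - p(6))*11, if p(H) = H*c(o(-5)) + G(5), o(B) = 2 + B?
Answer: 1881/5 ≈ 376.20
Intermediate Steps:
c(u) = ⅗ - u/3 (c(u) = -3*(-⅕) + u*(-⅓) = ⅗ - u/3)
p(H) = ⅕ + 8*H/5 (p(H) = H*(⅗ - (2 - 5)/3) + 1/5 = H*(⅗ - ⅓*(-3)) + ⅕ = H*(⅗ + 1) + ⅕ = H*(8/5) + ⅕ = 8*H/5 + ⅕ = ⅕ + 8*H/5)
(44 - p(6))*11 = (44 - (⅕ + (8/5)*6))*11 = (44 - (⅕ + 48/5))*11 = (44 - 1*49/5)*11 = (44 - 49/5)*11 = (171/5)*11 = 1881/5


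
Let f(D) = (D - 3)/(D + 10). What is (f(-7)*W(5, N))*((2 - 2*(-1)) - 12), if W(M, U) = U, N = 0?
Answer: 0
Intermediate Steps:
f(D) = (-3 + D)/(10 + D)
(f(-7)*W(5, N))*((2 - 2*(-1)) - 12) = (((-3 - 7)/(10 - 7))*0)*((2 - 2*(-1)) - 12) = ((-10/3)*0)*((2 + 2) - 12) = (((⅓)*(-10))*0)*(4 - 12) = -10/3*0*(-8) = 0*(-8) = 0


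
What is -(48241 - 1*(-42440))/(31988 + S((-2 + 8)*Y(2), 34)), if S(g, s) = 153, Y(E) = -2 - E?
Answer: -90681/32141 ≈ -2.8214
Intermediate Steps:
-(48241 - 1*(-42440))/(31988 + S((-2 + 8)*Y(2), 34)) = -(48241 - 1*(-42440))/(31988 + 153) = -(48241 + 42440)/32141 = -90681/32141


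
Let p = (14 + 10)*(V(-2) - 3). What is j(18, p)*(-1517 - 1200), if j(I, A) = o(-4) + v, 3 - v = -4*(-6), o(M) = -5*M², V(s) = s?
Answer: 274417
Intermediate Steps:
p = -120 (p = (14 + 10)*(-2 - 3) = 24*(-5) = -120)
v = -21 (v = 3 - (-4)*(-6) = 3 - 1*24 = 3 - 24 = -21)
j(I, A) = -101 (j(I, A) = -5*(-4)² - 21 = -5*16 - 21 = -80 - 21 = -101)
j(18, p)*(-1517 - 1200) = -101*(-1517 - 1200) = -101*(-2717) = 274417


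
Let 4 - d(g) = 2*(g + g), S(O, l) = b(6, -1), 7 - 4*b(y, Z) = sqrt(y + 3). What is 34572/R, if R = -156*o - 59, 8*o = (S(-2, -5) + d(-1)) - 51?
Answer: 8643/190 ≈ 45.490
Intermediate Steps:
b(y, Z) = 7/4 - sqrt(3 + y)/4 (b(y, Z) = 7/4 - sqrt(y + 3)/4 = 7/4 - sqrt(3 + y)/4)
S(O, l) = 1 (S(O, l) = 7/4 - sqrt(3 + 6)/4 = 7/4 - sqrt(9)/4 = 7/4 - 1/4*3 = 7/4 - 3/4 = 1)
d(g) = 4 - 4*g (d(g) = 4 - 2*(g + g) = 4 - 2*2*g = 4 - 4*g)
o = -21/4 (o = ((1 + (4 - 4*(-1))) - 51)/8 = ((1 + (4 + 4)) - 51)/8 = ((1 + 8) - 51)/8 = (9 - 51)/8 = (1/8)*(-42) = -21/4 ≈ -5.2500)
R = 760 (R = -156*(-21/4) - 59 = 819 - 59 = 760)
34572/R = 34572/760 = 34572*(1/760) = 8643/190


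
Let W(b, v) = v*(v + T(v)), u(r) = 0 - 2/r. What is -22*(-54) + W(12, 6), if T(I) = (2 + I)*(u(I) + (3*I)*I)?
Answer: 6392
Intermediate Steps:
u(r) = -2/r
T(I) = (2 + I)*(-2/I + 3*I**2) (T(I) = (2 + I)*(-2/I + (3*I)*I) = (2 + I)*(-2/I + 3*I**2))
W(b, v) = v*(-2 + v - 4/v + 3*v**3 + 6*v**2) (W(b, v) = v*(v + (-2 - 4/v + 3*v**3 + 6*v**2)) = v*(-2 + v - 4/v + 3*v**3 + 6*v**2))
-22*(-54) + W(12, 6) = -22*(-54) + (-4 + 6**2 + 6*(-2 + 3*6**3 + 6*6**2)) = 1188 + (-4 + 36 + 6*(-2 + 3*216 + 6*36)) = 1188 + (-4 + 36 + 6*(-2 + 648 + 216)) = 1188 + (-4 + 36 + 6*862) = 1188 + (-4 + 36 + 5172) = 1188 + 5204 = 6392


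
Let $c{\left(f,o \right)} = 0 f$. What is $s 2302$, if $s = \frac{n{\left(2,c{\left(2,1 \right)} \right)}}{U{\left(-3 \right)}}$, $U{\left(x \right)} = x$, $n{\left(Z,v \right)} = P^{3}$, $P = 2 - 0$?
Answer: $- \frac{18416}{3} \approx -6138.7$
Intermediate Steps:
$c{\left(f,o \right)} = 0$
$P = 2$ ($P = 2 + 0 = 2$)
$n{\left(Z,v \right)} = 8$ ($n{\left(Z,v \right)} = 2^{3} = 8$)
$s = - \frac{8}{3}$ ($s = \frac{8}{-3} = 8 \left(- \frac{1}{3}\right) = - \frac{8}{3} \approx -2.6667$)
$s 2302 = \left(- \frac{8}{3}\right) 2302 = - \frac{18416}{3}$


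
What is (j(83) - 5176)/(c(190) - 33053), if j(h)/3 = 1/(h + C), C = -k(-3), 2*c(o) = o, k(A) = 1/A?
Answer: 1293991/8239500 ≈ 0.15705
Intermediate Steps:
c(o) = o/2
C = ⅓ (C = -1/(-3) = -1*(-⅓) = ⅓ ≈ 0.33333)
j(h) = 3/(⅓ + h) (j(h) = 3/(h + ⅓) = 3/(⅓ + h))
(j(83) - 5176)/(c(190) - 33053) = (9/(1 + 3*83) - 5176)/((½)*190 - 33053) = (9/(1 + 249) - 5176)/(95 - 33053) = (9/250 - 5176)/(-32958) = (9*(1/250) - 5176)*(-1/32958) = (9/250 - 5176)*(-1/32958) = -1293991/250*(-1/32958) = 1293991/8239500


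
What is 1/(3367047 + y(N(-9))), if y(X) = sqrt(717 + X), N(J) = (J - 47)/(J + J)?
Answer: 30303423/102033049495400 - 3*sqrt(6481)/102033049495400 ≈ 2.9699e-7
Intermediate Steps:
N(J) = (-47 + J)/(2*J) (N(J) = (-47 + J)/((2*J)) = (-47 + J)*(1/(2*J)) = (-47 + J)/(2*J))
1/(3367047 + y(N(-9))) = 1/(3367047 + sqrt(717 + (1/2)*(-47 - 9)/(-9))) = 1/(3367047 + sqrt(717 + (1/2)*(-1/9)*(-56))) = 1/(3367047 + sqrt(717 + 28/9)) = 1/(3367047 + sqrt(6481/9)) = 1/(3367047 + sqrt(6481)/3)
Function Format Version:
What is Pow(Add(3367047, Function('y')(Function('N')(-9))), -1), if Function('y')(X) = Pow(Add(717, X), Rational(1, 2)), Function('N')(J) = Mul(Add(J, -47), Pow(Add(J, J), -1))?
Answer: Add(Rational(30303423, 102033049495400), Mul(Rational(-3, 102033049495400), Pow(6481, Rational(1, 2)))) ≈ 2.9699e-7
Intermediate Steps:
Function('N')(J) = Mul(Rational(1, 2), Pow(J, -1), Add(-47, J)) (Function('N')(J) = Mul(Add(-47, J), Pow(Mul(2, J), -1)) = Mul(Add(-47, J), Mul(Rational(1, 2), Pow(J, -1))) = Mul(Rational(1, 2), Pow(J, -1), Add(-47, J)))
Pow(Add(3367047, Function('y')(Function('N')(-9))), -1) = Pow(Add(3367047, Pow(Add(717, Mul(Rational(1, 2), Pow(-9, -1), Add(-47, -9))), Rational(1, 2))), -1) = Pow(Add(3367047, Pow(Add(717, Mul(Rational(1, 2), Rational(-1, 9), -56)), Rational(1, 2))), -1) = Pow(Add(3367047, Pow(Add(717, Rational(28, 9)), Rational(1, 2))), -1) = Pow(Add(3367047, Pow(Rational(6481, 9), Rational(1, 2))), -1) = Pow(Add(3367047, Mul(Rational(1, 3), Pow(6481, Rational(1, 2)))), -1)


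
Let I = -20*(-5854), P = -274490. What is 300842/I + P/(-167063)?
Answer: 41198428123/9779868020 ≈ 4.2126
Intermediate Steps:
I = 117080
300842/I + P/(-167063) = 300842/117080 - 274490/(-167063) = 300842*(1/117080) - 274490*(-1/167063) = 150421/58540 + 274490/167063 = 41198428123/9779868020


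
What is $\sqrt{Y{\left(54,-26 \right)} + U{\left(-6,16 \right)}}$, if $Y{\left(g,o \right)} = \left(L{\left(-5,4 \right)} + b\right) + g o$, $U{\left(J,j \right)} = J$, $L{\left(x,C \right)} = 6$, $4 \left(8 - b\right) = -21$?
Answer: $\frac{i \sqrt{5563}}{2} \approx 37.293 i$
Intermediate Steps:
$b = \frac{53}{4}$ ($b = 8 - - \frac{21}{4} = 8 + \frac{21}{4} = \frac{53}{4} \approx 13.25$)
$Y{\left(g,o \right)} = \frac{77}{4} + g o$ ($Y{\left(g,o \right)} = \left(6 + \frac{53}{4}\right) + g o = \frac{77}{4} + g o$)
$\sqrt{Y{\left(54,-26 \right)} + U{\left(-6,16 \right)}} = \sqrt{\left(\frac{77}{4} + 54 \left(-26\right)\right) - 6} = \sqrt{\left(\frac{77}{4} - 1404\right) - 6} = \sqrt{- \frac{5539}{4} - 6} = \sqrt{- \frac{5563}{4}} = \frac{i \sqrt{5563}}{2}$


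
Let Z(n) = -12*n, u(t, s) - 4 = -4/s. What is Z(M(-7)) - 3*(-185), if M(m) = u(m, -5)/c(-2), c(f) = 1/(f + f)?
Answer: 3927/5 ≈ 785.40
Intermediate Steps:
u(t, s) = 4 - 4/s
c(f) = 1/(2*f)
M(m) = -96/5 (M(m) = (4 - 4/(-5))/(((½)/(-2))) = (4 - 4*(-⅕))/(((½)*(-½))) = (4 + ⅘)/(-¼) = (24/5)*(-4) = -96/5)
Z(M(-7)) - 3*(-185) = -12*(-96/5) - 3*(-185) = 1152/5 - 1*(-555) = 1152/5 + 555 = 3927/5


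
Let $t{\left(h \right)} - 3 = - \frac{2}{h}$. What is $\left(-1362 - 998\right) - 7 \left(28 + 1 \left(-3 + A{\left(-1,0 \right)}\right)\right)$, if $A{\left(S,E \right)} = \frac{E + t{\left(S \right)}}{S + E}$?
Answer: $-2500$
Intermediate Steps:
$t{\left(h \right)} = 3 - \frac{2}{h}$
$A{\left(S,E \right)} = \frac{3 + E - \frac{2}{S}}{E + S}$ ($A{\left(S,E \right)} = \frac{E + \left(3 - \frac{2}{S}\right)}{S + E} = \frac{3 + E - \frac{2}{S}}{E + S}$)
$\left(-1362 - 998\right) - 7 \left(28 + 1 \left(-3 + A{\left(-1,0 \right)}\right)\right) = \left(-1362 - 998\right) - 7 \left(28 + 1 \left(-3 + \frac{-2 + 3 \left(-1\right) + 0 \left(-1\right)}{\left(-1\right) \left(0 - 1\right)}\right)\right) = -2360 - 7 \left(28 + 1 \left(-3 - \frac{-2 - 3 + 0}{-1}\right)\right) = -2360 - 7 \left(28 + 1 \left(-3 - \left(-1\right) \left(-5\right)\right)\right) = -2360 - 7 \left(28 + 1 \left(-3 - 5\right)\right) = -2360 - 7 \left(28 + 1 \left(-8\right)\right) = -2360 - 7 \left(28 - 8\right) = -2360 - 140 = -2500$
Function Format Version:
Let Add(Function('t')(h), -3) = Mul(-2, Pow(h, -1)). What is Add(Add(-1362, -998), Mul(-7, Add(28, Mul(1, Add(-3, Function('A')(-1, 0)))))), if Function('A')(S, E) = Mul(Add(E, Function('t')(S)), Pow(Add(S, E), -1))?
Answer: -2500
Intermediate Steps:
Function('t')(h) = Add(3, Mul(-2, Pow(h, -1)))
Function('A')(S, E) = Mul(Pow(Add(E, S), -1), Add(3, E, Mul(-2, Pow(S, -1)))) (Function('A')(S, E) = Mul(Add(E, Add(3, Mul(-2, Pow(S, -1)))), Pow(Add(S, E), -1)) = Mul(Add(3, E, Mul(-2, Pow(S, -1))), Pow(Add(E, S), -1)) = Mul(Pow(Add(E, S), -1), Add(3, E, Mul(-2, Pow(S, -1)))))
Add(Add(-1362, -998), Mul(-7, Add(28, Mul(1, Add(-3, Function('A')(-1, 0)))))) = Add(Add(-1362, -998), Mul(-7, Add(28, Mul(1, Add(-3, Mul(Pow(-1, -1), Pow(Add(0, -1), -1), Add(-2, Mul(3, -1), Mul(0, -1)))))))) = Add(-2360, Mul(-7, Add(28, Mul(1, Add(-3, Mul(-1, Pow(-1, -1), Add(-2, -3, 0))))))) = Add(-2360, Mul(-7, Add(28, Mul(1, Add(-3, Mul(-1, -1, -5)))))) = Add(-2360, Mul(-7, Add(28, Mul(1, Add(-3, -5))))) = Add(-2360, Mul(-7, Add(28, Mul(1, -8)))) = Add(-2360, Mul(-7, Add(28, -8))) = Add(-2360, Mul(-7, 20)) = Add(-2360, -140) = -2500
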